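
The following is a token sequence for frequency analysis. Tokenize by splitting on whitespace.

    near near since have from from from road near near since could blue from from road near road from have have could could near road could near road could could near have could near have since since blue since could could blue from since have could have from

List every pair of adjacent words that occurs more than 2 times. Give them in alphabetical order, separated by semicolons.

Bigram counts meeting the condition (more than 2 times):
  could could: 3
  could near: 4
  from from: 3
  have could: 3
  near road: 3

could could; could near; from from; have could; near road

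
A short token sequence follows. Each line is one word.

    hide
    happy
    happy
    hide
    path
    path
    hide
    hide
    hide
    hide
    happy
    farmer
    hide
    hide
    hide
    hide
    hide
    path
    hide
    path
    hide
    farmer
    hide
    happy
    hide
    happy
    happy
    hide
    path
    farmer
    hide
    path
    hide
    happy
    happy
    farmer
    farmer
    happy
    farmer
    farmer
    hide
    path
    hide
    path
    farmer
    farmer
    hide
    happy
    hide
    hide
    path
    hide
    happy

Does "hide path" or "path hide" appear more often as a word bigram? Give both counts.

"hide path": 8 occurrences
"path hide": 6 occurrences

"hide path" (8 vs 6)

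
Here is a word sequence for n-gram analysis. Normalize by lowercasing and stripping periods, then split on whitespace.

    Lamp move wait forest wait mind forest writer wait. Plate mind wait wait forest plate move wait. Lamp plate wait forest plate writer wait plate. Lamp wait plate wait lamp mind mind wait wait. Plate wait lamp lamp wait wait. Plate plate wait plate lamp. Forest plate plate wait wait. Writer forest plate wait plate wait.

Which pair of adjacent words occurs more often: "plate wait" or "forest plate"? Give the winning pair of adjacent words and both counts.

"plate wait" (7 vs 4)

"plate wait": 7 occurrences
"forest plate": 4 occurrences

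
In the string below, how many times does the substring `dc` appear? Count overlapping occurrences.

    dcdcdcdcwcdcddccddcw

Sliding a length-2 window over the 20 characters (19 positions):
  position 1–2: dc
  position 3–4: dc
  position 5–6: dc
  position 7–8: dc
  position 11–12: dc
  position 14–15: dc
  position 18–19: dc

7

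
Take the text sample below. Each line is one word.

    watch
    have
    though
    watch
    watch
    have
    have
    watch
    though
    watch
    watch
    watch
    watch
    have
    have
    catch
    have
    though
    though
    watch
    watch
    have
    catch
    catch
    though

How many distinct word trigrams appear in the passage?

17

25 tokens → 23 trigram windows in total.
Repeated trigrams (each contributes count−1 duplicates):
  though watch watch: 3
  watch watch have: 3
  watch have have: 2
  watch watch watch: 2
6 duplicate windows → 23 − 6 = 17 distinct.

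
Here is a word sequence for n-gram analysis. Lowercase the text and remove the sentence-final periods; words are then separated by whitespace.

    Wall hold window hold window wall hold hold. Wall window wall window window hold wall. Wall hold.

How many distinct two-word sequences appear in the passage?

17 tokens → 16 bigram windows in total.
Repeated bigrams (each contributes count−1 duplicates):
  wall hold: 3
  hold wall: 2
  hold window: 2
  wall window: 2
  window hold: 2
  window wall: 2
7 duplicate windows → 16 − 7 = 9 distinct.

9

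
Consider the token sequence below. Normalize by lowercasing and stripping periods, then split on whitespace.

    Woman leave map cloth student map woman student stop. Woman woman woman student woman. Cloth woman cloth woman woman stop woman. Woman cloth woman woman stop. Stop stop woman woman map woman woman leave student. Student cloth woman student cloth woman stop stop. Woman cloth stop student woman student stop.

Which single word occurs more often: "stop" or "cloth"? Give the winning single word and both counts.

"stop": 9 occurrences
"cloth": 7 occurrences

"stop" (9 vs 7)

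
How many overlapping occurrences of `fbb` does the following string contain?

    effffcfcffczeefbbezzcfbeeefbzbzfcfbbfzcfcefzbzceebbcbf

2

Sliding a length-3 window over the 54 characters (52 positions):
  position 15–17: fbb
  position 34–36: fbb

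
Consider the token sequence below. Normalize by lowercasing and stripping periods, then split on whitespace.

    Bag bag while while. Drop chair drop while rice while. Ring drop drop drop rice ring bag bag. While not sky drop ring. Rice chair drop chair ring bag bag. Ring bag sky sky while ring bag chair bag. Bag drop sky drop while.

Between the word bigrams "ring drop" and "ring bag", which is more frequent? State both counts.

"ring bag" (4 vs 1)

"ring drop": 1 occurrence
"ring bag": 4 occurrences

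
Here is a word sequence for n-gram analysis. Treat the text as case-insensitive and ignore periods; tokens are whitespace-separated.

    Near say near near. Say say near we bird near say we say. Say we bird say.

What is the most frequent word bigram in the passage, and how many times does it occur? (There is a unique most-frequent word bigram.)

Bigram frequencies (highest first):
  near say: 3
  say near: 2
  say say: 2
  we bird: 2
  say we: 2
  near near: 1
  … (4 more, each ≤ 1)

"near say", 3 times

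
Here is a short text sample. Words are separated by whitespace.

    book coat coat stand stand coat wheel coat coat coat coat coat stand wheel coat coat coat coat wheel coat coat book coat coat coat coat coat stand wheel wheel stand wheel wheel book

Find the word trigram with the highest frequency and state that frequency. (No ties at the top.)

Trigram frequencies (highest first):
  coat coat coat: 8
  coat coat stand: 3
  wheel coat coat: 3
  book coat coat: 2
  coat wheel coat: 2
  coat stand wheel: 2
  … (11 more, each ≤ 2)

"coat coat coat", 8 times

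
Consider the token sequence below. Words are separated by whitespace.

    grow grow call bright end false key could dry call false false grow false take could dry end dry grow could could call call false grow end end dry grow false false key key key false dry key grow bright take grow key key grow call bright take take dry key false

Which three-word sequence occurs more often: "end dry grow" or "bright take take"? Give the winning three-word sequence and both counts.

"end dry grow" (2 vs 1)

"end dry grow": 2 occurrences
"bright take take": 1 occurrence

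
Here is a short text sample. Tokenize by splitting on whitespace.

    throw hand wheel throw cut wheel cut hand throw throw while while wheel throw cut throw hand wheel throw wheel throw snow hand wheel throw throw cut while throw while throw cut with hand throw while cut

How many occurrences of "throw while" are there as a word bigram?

Scanning the 36 overlapping bigram windows for "throw while":
  position 10–11: throw while
  position 29–30: throw while
  position 35–36: throw while

3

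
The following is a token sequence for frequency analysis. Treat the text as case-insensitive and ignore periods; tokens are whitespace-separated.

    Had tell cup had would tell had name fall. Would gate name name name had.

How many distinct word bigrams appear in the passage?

15 tokens → 14 bigram windows in total.
Repeated bigrams (each contributes count−1 duplicates):
  name name: 2
1 duplicate windows → 14 − 1 = 13 distinct.

13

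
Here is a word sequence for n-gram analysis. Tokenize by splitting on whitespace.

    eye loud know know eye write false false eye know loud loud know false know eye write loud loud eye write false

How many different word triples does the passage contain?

22 tokens → 20 trigram windows in total.
Repeated trigrams (each contributes count−1 duplicates):
  eye write false: 2
  know eye write: 2
2 duplicate windows → 20 − 2 = 18 distinct.

18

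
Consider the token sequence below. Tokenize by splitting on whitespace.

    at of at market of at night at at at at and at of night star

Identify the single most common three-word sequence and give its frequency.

Trigram frequencies (highest first):
  at at at: 2
  at of at: 1
  of at market: 1
  at market of: 1
  market of at: 1
  of at night: 1
  … (7 more, each ≤ 1)

"at at at", 2 times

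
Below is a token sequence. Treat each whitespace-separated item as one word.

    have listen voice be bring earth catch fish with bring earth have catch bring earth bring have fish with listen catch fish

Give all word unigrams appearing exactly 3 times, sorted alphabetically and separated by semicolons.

Unigram counts meeting the condition (exactly 3 times):
  catch: 3
  earth: 3
  fish: 3
  have: 3

catch; earth; fish; have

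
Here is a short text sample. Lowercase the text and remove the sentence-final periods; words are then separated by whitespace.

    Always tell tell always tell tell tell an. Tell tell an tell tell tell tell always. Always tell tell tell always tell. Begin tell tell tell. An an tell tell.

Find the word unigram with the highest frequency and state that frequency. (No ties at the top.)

Unigram frequencies (highest first):
  tell: 20
  always: 5
  an: 4
  begin: 1

"tell", 20 times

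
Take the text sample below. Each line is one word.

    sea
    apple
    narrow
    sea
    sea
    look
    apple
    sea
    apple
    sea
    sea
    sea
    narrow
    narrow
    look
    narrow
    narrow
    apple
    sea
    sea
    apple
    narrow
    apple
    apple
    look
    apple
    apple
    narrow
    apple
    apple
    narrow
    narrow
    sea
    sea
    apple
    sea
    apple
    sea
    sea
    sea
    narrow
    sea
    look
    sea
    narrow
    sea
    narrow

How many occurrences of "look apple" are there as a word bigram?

2

Scanning the 46 overlapping bigram windows for "look apple":
  position 6–7: look apple
  position 25–26: look apple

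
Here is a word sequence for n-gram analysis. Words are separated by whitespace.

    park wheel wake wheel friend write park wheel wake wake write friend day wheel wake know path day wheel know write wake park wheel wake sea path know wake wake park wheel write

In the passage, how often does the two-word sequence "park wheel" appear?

4

Scanning the 32 overlapping bigram windows for "park wheel":
  position 1–2: park wheel
  position 7–8: park wheel
  position 23–24: park wheel
  position 31–32: park wheel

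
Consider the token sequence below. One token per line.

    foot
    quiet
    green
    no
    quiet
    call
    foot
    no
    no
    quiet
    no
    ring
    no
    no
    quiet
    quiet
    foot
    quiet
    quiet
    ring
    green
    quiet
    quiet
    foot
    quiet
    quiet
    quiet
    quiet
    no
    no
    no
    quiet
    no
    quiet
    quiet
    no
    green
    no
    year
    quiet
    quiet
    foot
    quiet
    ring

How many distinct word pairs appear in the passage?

19

44 tokens → 43 bigram windows in total.
Repeated bigrams (each contributes count−1 duplicates):
  quiet quiet: 8
  no quiet: 5
  foot quiet: 4
  no no: 4
  quiet no: 4
  quiet foot: 3
  green no: 2
  quiet ring: 2
24 duplicate windows → 43 − 24 = 19 distinct.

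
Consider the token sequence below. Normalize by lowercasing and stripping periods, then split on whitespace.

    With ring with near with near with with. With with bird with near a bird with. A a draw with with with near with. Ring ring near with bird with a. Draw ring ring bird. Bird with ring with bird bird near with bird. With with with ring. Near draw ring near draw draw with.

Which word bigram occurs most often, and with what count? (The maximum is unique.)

"with with", 7 times

Bigram frequencies (highest first):
  with with: 7
  near with: 5
  bird with: 5
  with ring: 4
  with near: 4
  with bird: 4
  … (15 more, each ≤ 3)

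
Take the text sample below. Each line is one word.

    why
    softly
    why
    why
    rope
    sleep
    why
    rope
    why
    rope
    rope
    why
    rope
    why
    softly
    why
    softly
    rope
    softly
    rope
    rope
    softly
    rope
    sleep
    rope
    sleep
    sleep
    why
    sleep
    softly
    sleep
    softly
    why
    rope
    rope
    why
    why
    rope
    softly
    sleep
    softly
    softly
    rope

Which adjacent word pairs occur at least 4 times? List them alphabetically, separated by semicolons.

Bigram counts meeting the condition (at least 4 times):
  rope why: 4
  softly rope: 4
  why rope: 6

rope why; softly rope; why rope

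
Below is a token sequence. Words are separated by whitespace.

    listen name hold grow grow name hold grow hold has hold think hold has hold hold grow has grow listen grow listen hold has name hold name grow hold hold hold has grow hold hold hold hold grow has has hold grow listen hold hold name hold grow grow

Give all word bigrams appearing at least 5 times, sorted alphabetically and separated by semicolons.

hold grow; hold hold

Bigram counts meeting the condition (at least 5 times):
  hold grow: 6
  hold hold: 7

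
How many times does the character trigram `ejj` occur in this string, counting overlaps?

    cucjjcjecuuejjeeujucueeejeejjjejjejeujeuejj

4

Sliding a length-3 window over the 43 characters (41 positions):
  position 12–14: ejj
  position 27–29: ejj
  position 31–33: ejj
  position 41–43: ejj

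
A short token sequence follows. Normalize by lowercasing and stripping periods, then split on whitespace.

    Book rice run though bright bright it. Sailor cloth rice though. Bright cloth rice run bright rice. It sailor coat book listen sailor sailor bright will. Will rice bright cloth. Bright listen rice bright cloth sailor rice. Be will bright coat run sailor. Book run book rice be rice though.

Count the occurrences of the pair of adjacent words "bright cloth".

3

Scanning the 49 overlapping bigram windows for "bright cloth":
  position 12–13: bright cloth
  position 29–30: bright cloth
  position 34–35: bright cloth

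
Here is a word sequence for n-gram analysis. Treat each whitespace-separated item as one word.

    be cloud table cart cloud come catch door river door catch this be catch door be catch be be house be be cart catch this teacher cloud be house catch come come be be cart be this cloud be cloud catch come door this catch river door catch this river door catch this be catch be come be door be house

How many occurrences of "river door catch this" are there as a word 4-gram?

3

Scanning the 58 overlapping 4-gram windows for "river door catch this":
  position 9–12: river door catch this
  position 46–49: river door catch this
  position 50–53: river door catch this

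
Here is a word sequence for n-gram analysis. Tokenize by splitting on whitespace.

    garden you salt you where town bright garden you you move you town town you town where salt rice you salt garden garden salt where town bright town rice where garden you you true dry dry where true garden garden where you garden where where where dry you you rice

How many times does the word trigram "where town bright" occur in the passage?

Scanning the 48 overlapping trigram windows for "where town bright":
  position 5–7: where town bright
  position 25–27: where town bright

2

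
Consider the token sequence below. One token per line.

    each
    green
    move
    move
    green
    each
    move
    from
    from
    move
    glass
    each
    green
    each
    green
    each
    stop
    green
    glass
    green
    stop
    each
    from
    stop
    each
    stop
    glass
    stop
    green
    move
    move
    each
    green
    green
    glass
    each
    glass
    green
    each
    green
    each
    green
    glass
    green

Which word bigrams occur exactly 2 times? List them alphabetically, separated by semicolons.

Bigram counts meeting the condition (exactly 2 times):
  each stop: 2
  glass each: 2
  green move: 2
  move move: 2
  stop each: 2
  stop green: 2

each stop; glass each; green move; move move; stop each; stop green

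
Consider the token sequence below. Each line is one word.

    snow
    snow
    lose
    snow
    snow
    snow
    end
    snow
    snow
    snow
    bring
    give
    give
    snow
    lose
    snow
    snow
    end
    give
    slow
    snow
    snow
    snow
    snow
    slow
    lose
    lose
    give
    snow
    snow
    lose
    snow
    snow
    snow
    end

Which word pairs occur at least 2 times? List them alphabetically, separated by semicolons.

Bigram counts meeting the condition (at least 2 times):
  give snow: 2
  lose snow: 3
  snow end: 3
  snow lose: 3
  snow snow: 12

give snow; lose snow; snow end; snow lose; snow snow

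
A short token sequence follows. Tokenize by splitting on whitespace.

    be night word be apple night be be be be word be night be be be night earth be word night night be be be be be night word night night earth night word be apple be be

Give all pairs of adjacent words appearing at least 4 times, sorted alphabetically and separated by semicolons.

be be; be night

Bigram counts meeting the condition (at least 4 times):
  be be: 10
  be night: 4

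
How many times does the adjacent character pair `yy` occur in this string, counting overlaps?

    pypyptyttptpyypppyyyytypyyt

5

Sliding a length-2 window over the 27 characters (26 positions):
  position 13–14: yy
  position 18–19: yy
  position 19–20: yy
  position 20–21: yy
  position 25–26: yy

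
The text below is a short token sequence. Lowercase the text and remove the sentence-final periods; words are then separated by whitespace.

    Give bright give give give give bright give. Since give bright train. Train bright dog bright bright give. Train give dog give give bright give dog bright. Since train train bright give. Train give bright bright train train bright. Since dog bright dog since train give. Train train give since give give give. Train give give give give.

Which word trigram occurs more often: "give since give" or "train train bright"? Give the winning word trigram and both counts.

"give since give": 2 occurrences
"train train bright": 3 occurrences

"train train bright" (3 vs 2)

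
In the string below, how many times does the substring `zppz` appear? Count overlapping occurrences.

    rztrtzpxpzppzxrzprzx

1

Sliding a length-4 window over the 20 characters (17 positions):
  position 10–13: zppz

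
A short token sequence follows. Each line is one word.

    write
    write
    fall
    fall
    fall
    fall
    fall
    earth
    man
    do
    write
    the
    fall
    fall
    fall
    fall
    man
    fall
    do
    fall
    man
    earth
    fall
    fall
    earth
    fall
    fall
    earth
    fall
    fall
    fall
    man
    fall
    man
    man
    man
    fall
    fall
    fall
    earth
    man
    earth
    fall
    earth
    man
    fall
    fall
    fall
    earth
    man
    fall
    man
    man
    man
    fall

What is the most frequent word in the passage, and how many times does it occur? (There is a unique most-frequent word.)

"fall", 28 times

Unigram frequencies (highest first):
  fall: 28
  man: 13
  earth: 8
  write: 3
  do: 2
  the: 1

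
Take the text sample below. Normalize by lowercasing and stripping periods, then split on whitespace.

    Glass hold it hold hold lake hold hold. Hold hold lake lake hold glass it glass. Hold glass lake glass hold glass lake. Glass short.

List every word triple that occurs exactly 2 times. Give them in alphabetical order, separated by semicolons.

glass hold glass; glass lake glass; hold glass lake; hold hold hold; hold hold lake

Trigram counts meeting the condition (exactly 2 times):
  glass hold glass: 2
  glass lake glass: 2
  hold glass lake: 2
  hold hold hold: 2
  hold hold lake: 2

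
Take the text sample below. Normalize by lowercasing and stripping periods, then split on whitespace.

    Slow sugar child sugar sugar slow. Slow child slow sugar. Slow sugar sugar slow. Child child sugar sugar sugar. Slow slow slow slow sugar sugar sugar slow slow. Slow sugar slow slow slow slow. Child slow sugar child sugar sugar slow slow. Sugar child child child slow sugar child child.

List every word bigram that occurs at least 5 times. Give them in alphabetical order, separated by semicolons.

Bigram counts meeting the condition (at least 5 times):
  slow slow: 10
  slow sugar: 8
  sugar slow: 7
  sugar sugar: 7

slow slow; slow sugar; sugar slow; sugar sugar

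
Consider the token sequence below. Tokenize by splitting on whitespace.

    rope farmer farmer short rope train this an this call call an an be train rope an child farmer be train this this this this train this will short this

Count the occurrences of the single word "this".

Scanning the 30 tokens for "this":
  position 7: this
  position 9: this
  position 22: this
  position 23: this
  position 24: this
  position 25: this
  position 27: this
  position 30: this

8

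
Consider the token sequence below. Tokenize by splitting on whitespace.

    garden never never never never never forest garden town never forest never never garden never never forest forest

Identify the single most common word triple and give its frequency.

"never never never", 3 times

Trigram frequencies (highest first):
  never never never: 3
  garden never never: 2
  never never forest: 2
  never forest garden: 1
  forest garden town: 1
  garden town never: 1
  … (6 more, each ≤ 1)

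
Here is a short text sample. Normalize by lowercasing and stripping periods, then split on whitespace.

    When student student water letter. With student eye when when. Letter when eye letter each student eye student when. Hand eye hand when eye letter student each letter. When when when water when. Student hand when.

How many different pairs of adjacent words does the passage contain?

36 tokens → 35 bigram windows in total.
Repeated bigrams (each contributes count−1 duplicates):
  when when: 3
  eye letter: 2
  hand when: 2
  letter when: 2
  student eye: 2
  when eye: 2
  when student: 2
8 duplicate windows → 35 − 8 = 27 distinct.

27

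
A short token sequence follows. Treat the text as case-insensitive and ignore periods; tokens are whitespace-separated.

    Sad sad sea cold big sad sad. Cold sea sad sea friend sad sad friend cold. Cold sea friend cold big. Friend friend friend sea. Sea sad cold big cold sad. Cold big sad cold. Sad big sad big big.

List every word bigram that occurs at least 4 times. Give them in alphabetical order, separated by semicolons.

Bigram counts meeting the condition (at least 4 times):
  cold big: 4
  sad cold: 4

cold big; sad cold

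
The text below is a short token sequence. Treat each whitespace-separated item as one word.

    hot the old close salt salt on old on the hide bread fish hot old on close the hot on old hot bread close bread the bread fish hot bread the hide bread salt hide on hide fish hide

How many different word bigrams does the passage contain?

39 tokens → 38 bigram windows in total.
Repeated bigrams (each contributes count−1 duplicates):
  bread fish: 2
  bread the: 2
  fish hot: 2
  hide bread: 2
  hot bread: 2
  old on: 2
  on old: 2
  the hide: 2
8 duplicate windows → 38 − 8 = 30 distinct.

30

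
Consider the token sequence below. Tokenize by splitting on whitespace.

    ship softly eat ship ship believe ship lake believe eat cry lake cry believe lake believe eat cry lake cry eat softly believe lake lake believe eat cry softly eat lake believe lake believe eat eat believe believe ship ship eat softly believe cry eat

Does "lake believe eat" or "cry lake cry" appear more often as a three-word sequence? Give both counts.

"lake believe eat" (4 vs 2)

"lake believe eat": 4 occurrences
"cry lake cry": 2 occurrences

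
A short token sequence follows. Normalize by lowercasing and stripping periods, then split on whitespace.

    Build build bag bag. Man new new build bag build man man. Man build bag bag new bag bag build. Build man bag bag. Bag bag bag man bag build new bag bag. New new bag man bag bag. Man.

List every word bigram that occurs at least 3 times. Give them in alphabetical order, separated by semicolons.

bag bag; bag build; bag man; build bag; man bag; new bag

Bigram counts meeting the condition (at least 3 times):
  bag bag: 9
  bag build: 3
  bag man: 4
  build bag: 3
  man bag: 3
  new bag: 3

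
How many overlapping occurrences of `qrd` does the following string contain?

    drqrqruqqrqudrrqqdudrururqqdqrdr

Sliding a length-3 window over the 32 characters (30 positions):
  position 29–31: qrd

1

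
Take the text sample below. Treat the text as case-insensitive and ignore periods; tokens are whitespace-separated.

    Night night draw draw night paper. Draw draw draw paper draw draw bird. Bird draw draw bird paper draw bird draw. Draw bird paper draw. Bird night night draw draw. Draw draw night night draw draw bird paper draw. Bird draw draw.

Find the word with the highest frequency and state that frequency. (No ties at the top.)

"draw", 22 times

Unigram frequencies (highest first):
  draw: 22
  bird: 8
  night: 7
  paper: 5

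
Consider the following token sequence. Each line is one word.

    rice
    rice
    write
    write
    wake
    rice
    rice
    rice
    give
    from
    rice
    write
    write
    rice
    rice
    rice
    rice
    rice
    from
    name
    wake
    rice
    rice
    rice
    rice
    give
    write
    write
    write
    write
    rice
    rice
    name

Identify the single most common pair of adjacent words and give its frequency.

Bigram frequencies (highest first):
  rice rice: 11
  write write: 5
  rice write: 2
  wake rice: 2
  rice give: 2
  write rice: 2
  … (8 more, each ≤ 1)

"rice rice", 11 times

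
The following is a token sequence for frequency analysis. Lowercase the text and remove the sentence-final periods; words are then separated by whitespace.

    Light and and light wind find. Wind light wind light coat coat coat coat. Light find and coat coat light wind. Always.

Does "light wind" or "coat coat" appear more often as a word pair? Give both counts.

"coat coat" (4 vs 3)

"light wind": 3 occurrences
"coat coat": 4 occurrences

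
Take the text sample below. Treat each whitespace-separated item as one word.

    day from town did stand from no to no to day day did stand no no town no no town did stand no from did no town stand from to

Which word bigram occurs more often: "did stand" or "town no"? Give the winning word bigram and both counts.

"did stand" (3 vs 1)

"did stand": 3 occurrences
"town no": 1 occurrence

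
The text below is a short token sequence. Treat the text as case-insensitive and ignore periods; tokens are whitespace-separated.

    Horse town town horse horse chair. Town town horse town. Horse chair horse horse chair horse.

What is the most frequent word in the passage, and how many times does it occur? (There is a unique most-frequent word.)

Unigram frequencies (highest first):
  horse: 8
  town: 5
  chair: 3

"horse", 8 times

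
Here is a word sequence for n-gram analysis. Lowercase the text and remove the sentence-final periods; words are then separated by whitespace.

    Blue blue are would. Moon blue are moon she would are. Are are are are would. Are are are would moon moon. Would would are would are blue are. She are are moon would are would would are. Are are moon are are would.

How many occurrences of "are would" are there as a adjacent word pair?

Scanning the 43 overlapping bigram windows for "are would":
  position 3–4: are would
  position 15–16: are would
  position 19–20: are would
  position 25–26: are would
  position 35–36: are would
  position 43–44: are would

6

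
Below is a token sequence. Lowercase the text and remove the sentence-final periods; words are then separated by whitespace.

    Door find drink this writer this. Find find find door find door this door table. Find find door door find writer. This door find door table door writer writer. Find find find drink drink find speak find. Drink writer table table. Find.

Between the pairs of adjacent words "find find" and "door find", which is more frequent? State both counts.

"find find": 5 occurrences
"door find": 4 occurrences

"find find" (5 vs 4)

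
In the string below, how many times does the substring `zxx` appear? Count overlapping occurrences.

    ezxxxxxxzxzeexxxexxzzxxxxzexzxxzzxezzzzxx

4

Sliding a length-3 window over the 41 characters (39 positions):
  position 2–4: zxx
  position 21–23: zxx
  position 29–31: zxx
  position 39–41: zxx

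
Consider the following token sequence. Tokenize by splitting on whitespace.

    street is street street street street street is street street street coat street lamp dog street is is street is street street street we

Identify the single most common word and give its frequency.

"street", 15 times

Unigram frequencies (highest first):
  street: 15
  is: 5
  coat: 1
  lamp: 1
  dog: 1
  we: 1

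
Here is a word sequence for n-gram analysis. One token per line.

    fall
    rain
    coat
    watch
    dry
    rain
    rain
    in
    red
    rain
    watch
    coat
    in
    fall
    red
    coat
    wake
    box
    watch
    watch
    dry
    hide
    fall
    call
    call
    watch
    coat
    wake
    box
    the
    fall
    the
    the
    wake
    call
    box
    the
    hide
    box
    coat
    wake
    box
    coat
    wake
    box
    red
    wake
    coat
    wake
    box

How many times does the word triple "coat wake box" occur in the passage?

Scanning the 48 overlapping trigram windows for "coat wake box":
  position 16–18: coat wake box
  position 27–29: coat wake box
  position 40–42: coat wake box
  position 43–45: coat wake box
  position 48–50: coat wake box

5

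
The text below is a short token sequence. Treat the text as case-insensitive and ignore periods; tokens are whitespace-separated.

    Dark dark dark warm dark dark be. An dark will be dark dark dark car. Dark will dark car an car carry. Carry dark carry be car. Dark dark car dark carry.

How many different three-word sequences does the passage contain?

27

32 tokens → 30 trigram windows in total.
Repeated trigrams (each contributes count−1 duplicates):
  dark car dark: 2
  dark dark car: 2
  dark dark dark: 2
3 duplicate windows → 30 − 3 = 27 distinct.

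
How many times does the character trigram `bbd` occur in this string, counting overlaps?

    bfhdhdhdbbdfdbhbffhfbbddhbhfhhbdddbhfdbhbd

2

Sliding a length-3 window over the 42 characters (40 positions):
  position 9–11: bbd
  position 21–23: bbd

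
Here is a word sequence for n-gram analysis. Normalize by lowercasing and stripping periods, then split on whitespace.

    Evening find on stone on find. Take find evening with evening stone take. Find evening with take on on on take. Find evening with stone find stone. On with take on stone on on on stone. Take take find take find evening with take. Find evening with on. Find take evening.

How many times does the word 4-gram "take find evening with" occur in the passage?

Scanning the 48 overlapping 4-gram windows for "take find evening with":
  position 7–10: take find evening with
  position 13–16: take find evening with
  position 21–24: take find evening with
  position 40–43: take find evening with
  position 44–47: take find evening with

5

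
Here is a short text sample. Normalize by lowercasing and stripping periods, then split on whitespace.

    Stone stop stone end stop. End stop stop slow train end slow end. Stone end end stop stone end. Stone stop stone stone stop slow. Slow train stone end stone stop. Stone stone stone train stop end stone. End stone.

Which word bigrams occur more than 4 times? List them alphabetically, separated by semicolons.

end stone; stone end

Bigram counts meeting the condition (more than 4 times):
  end stone: 5
  stone end: 5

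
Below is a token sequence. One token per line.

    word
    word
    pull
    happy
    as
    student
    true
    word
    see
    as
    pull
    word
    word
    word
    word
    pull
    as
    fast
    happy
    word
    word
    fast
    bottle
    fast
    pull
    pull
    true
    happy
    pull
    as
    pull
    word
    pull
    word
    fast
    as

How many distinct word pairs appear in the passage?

24

36 tokens → 35 bigram windows in total.
Repeated bigrams (each contributes count−1 duplicates):
  word word: 5
  pull word: 3
  word pull: 3
  as pull: 2
  pull as: 2
  word fast: 2
11 duplicate windows → 35 − 11 = 24 distinct.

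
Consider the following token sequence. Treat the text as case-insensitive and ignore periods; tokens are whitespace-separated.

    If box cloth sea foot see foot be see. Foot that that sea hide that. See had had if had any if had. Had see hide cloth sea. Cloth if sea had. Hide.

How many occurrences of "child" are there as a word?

0

Scanning the 33 tokens for "child":
  (none found)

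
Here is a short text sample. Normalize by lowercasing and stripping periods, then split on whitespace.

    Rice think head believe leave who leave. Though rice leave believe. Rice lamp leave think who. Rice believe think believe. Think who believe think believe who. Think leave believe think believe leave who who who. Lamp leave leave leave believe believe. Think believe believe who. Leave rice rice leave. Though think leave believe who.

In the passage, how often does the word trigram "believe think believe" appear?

Scanning the 52 overlapping trigram windows for "believe think believe":
  position 18–20: believe think believe
  position 23–25: believe think believe
  position 29–31: believe think believe
  position 41–43: believe think believe

4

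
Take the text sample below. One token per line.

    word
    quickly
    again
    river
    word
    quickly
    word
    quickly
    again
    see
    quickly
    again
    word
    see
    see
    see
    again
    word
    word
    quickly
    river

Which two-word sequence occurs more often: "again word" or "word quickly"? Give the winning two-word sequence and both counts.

"again word": 2 occurrences
"word quickly": 4 occurrences

"word quickly" (4 vs 2)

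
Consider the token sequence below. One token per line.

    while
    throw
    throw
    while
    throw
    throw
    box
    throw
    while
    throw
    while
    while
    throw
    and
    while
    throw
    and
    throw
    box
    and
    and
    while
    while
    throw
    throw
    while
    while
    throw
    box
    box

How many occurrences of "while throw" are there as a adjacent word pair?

7

Scanning the 29 overlapping bigram windows for "while throw":
  position 1–2: while throw
  position 4–5: while throw
  position 9–10: while throw
  position 12–13: while throw
  position 15–16: while throw
  position 23–24: while throw
  position 27–28: while throw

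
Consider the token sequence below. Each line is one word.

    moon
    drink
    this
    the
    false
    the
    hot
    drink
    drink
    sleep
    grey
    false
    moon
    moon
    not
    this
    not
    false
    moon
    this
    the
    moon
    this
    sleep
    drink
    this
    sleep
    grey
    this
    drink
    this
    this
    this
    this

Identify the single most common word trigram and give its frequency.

"this this this", 2 times

Trigram frequencies (highest first):
  this this this: 2
  moon drink this: 1
  drink this the: 1
  this the false: 1
  the false the: 1
  false the hot: 1
  … (25 more, each ≤ 1)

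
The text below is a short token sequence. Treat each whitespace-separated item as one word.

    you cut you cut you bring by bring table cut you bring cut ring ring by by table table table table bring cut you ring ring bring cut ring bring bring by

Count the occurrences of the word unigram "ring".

Scanning the 32 tokens for "ring":
  position 14: ring
  position 15: ring
  position 25: ring
  position 26: ring
  position 29: ring

5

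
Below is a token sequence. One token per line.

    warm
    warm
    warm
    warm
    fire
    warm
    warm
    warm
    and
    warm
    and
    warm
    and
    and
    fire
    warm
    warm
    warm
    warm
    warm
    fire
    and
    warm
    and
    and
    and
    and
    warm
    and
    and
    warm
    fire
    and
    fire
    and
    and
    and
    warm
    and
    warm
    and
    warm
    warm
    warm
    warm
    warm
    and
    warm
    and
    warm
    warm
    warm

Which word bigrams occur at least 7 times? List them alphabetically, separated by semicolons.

and and; and warm; warm and; warm warm

Bigram counts meeting the condition (at least 7 times):
  and and: 7
  and warm: 10
  warm and: 9
  warm warm: 15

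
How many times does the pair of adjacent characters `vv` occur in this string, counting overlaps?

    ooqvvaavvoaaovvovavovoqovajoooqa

Sliding a length-2 window over the 32 characters (31 positions):
  position 4–5: vv
  position 8–9: vv
  position 14–15: vv

3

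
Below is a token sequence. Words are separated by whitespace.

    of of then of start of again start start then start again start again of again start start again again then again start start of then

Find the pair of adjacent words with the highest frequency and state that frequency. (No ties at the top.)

"again start", 4 times

Bigram frequencies (highest first):
  again start: 4
  start start: 3
  start again: 3
  of then: 2
  start of: 2
  of again: 2
  … (9 more, each ≤ 1)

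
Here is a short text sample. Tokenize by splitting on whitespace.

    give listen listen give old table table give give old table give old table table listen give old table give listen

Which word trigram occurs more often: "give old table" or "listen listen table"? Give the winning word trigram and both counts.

"give old table": 4 occurrences
"listen listen table": 0 occurrences

"give old table" (4 vs 0)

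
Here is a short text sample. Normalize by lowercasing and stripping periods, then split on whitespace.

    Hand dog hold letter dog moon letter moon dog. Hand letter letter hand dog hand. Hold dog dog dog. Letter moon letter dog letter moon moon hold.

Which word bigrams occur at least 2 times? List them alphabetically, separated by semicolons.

Bigram counts meeting the condition (at least 2 times):
  dog dog: 2
  dog hand: 2
  dog letter: 2
  hand dog: 2
  letter dog: 2
  letter moon: 3
  moon letter: 2

dog dog; dog hand; dog letter; hand dog; letter dog; letter moon; moon letter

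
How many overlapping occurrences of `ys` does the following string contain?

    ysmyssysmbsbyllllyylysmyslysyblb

Sliding a length-2 window over the 32 characters (31 positions):
  position 1–2: ys
  position 4–5: ys
  position 7–8: ys
  position 21–22: ys
  position 24–25: ys
  position 27–28: ys

6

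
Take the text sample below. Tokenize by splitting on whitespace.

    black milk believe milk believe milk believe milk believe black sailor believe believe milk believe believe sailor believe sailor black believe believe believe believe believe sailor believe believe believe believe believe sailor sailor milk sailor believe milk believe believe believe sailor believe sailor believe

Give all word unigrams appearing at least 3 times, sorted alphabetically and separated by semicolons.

Unigram counts meeting the condition (at least 3 times):
  believe: 25
  black: 3
  milk: 7
  sailor: 9

believe; black; milk; sailor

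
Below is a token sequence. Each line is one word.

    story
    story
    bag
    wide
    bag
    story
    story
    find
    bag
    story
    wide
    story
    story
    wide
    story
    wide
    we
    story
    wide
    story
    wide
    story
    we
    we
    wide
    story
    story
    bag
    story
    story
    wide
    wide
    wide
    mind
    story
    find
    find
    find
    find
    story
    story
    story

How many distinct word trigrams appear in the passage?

42 tokens → 40 trigram windows in total.
Repeated trigrams (each contributes count−1 duplicates):
  story wide story: 4
  bag story story: 2
  find find find: 2
  story story bag: 2
  story story wide: 2
  wide story story: 2
  wide story wide: 2
9 duplicate windows → 40 − 9 = 31 distinct.

31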